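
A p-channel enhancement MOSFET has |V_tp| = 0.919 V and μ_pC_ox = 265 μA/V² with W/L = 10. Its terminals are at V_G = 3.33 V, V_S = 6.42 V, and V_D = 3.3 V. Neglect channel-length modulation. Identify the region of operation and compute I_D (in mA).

V_SG = V_S − V_G = 6.42 − 3.33 = 3.09 V; V_SD = V_S − V_D = 6.42 − 3.3 = 3.12 V.
k_p = μ_pC_ox · (W/L) = 2.65 mA/V².
V_ov = V_SG − |V_tp| = 3.09 − 0.919 = 2.17 V.
Since V_SD = 3.12 V ≥ V_ov = 2.17 V, the device is in saturation.
I_D = ½ k_p V_ov² = 0.5 × 2.65 × 2.17² = 6.25 mA.

Saturation; I_D = 6.25 mA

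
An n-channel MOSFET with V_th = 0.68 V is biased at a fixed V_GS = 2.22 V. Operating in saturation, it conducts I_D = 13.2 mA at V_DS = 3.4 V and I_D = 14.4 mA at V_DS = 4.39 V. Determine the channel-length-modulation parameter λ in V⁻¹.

λ = 0.134 V⁻¹

With V_GS fixed, I_D ∝ (1 + λ V_DS) in saturation, so I_D2/I_D1 = (1 + λ V_DS2)/(1 + λ V_DS1).
14.4/13.2 = 1.091 = (1 + 4.39 λ)/(1 + 3.4 λ).
Solving: λ (I_D1 V_DS2 − I_D2 V_DS1) = I_D2 − I_D1, so λ = (14.4 − 13.2) / (13.2 × 4.39 − 14.4 × 3.4) = 1.2 / 8.99 = 0.134 V⁻¹.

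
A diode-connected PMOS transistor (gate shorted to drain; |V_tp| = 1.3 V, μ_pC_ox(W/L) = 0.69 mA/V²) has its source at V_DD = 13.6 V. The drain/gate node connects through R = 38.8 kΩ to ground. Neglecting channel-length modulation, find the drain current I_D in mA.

With gate tied to drain, V_SG = V_SD ≥ V_SG − |V_tp|, so the device is in saturation.
KCL at the drain: ½ k_p (V_SG − |V_tp|)² = (V_DD − V_SG)/R.
Let x = V_SG − 1.3. Then 13.4 x² + x − 12.3 = 0, giving x = 0.922 V (positive root), so V_SG = 2.22 V.
I_D = (V_DD − V_SG)/R = (13.6 − 2.22) / 38.8 = 0.293 mA.

I_D = 0.293 mA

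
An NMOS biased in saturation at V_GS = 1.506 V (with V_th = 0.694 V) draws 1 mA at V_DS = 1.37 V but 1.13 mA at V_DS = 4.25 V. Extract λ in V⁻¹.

λ = 0.0481 V⁻¹

With V_GS fixed, I_D ∝ (1 + λ V_DS) in saturation, so I_D2/I_D1 = (1 + λ V_DS2)/(1 + λ V_DS1).
1.13/1 = 1.13 = (1 + 4.25 λ)/(1 + 1.37 λ).
Solving: λ (I_D1 V_DS2 − I_D2 V_DS1) = I_D2 − I_D1, so λ = (1.13 − 1) / (1 × 4.25 − 1.13 × 1.37) = 0.13 / 2.7 = 0.0481 V⁻¹.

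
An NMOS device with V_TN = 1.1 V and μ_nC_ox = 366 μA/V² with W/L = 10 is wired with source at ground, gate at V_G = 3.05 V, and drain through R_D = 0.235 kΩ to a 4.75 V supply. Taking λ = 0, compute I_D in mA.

V_GS = V_G = 3.05 V, so V_ov = 3.05 − 1.1 = 1.95 V.
k_n = μ_nC_ox · (W/L) = 3.66 mA/V².
Assume saturation: I_D = ½ k_n V_ov² = 0.5 × 3.66 × 1.95² = 6.96 mA, giving V_DS = V_DD − I_D R_D = 4.75 − 6.96 × 0.235 = 3.11 V.
V_DS = 3.11 V ≥ V_ov = 1.95 V, confirming saturation.

I_D = 6.96 mA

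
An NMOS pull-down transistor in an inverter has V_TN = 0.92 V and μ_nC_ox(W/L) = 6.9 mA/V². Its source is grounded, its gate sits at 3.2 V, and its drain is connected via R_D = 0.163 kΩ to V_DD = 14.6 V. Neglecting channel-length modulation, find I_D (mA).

V_GS = V_G = 3.2 V, so V_ov = 3.2 − 0.92 = 2.28 V.
Assume saturation: I_D = ½ k_n V_ov² = 0.5 × 6.9 × 2.28² = 17.9 mA, giving V_DS = V_DD − I_D R_D = 14.6 − 17.9 × 0.163 = 11.7 V.
V_DS = 11.7 V ≥ V_ov = 2.28 V, confirming saturation.

I_D = 17.9 mA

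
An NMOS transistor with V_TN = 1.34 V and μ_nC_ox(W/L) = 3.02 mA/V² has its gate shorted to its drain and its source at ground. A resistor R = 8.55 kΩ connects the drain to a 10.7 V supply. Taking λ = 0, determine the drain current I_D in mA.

With gate tied to drain, V_GS = V_DS ≥ V_GS − V_TN, so the device is in saturation.
KCL at the drain: ½ k_n (V_GS − V_TN)² = (V_DD − V_GS)/R.
Let x = V_GS − 1.34. Then 12.9 x² + x − 9.36 = 0, giving x = 0.814 V (positive root), so V_GS = 2.15 V.
I_D = (V_DD − V_GS)/R = (10.7 − 2.15) / 8.55 = 1 mA.

I_D = 1.00 mA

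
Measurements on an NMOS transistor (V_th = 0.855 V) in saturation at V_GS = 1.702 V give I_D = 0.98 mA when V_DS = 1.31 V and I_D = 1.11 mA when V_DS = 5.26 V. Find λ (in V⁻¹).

With V_GS fixed, I_D ∝ (1 + λ V_DS) in saturation, so I_D2/I_D1 = (1 + λ V_DS2)/(1 + λ V_DS1).
1.11/0.98 = 1.133 = (1 + 5.26 λ)/(1 + 1.31 λ).
Solving: λ (I_D1 V_DS2 − I_D2 V_DS1) = I_D2 − I_D1, so λ = (1.11 − 0.98) / (0.98 × 5.26 − 1.11 × 1.31) = 0.13 / 3.7 = 0.0351 V⁻¹.

λ = 0.0351 V⁻¹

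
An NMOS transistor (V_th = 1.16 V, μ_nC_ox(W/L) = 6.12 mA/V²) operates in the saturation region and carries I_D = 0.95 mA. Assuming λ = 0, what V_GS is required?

V_GS = 1.72 V

In saturation I_D = ½ k_n (V_GS − V_th)², so V_GS − V_th = √(2 I_D / k_n) = √(2 × 0.95 / 6.12) = 0.557 V.
V_GS = 1.16 + 0.557 = 1.72 V.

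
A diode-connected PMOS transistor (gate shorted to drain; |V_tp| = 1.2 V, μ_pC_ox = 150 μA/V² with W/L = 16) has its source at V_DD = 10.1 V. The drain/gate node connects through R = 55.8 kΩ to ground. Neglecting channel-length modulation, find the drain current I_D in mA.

I_D = 0.153 mA

With gate tied to drain, V_SG = V_SD ≥ V_SG − |V_tp|, so the device is in saturation.
k_p = μ_pC_ox · (W/L) = 2.4 mA/V².
KCL at the drain: ½ k_p (V_SG − |V_tp|)² = (V_DD − V_SG)/R.
Let x = V_SG − 1.2. Then 67 x² + x − 8.9 = 0, giving x = 0.357 V (positive root), so V_SG = 1.56 V.
I_D = (V_DD − V_SG)/R = (10.1 − 1.56) / 55.8 = 0.153 mA.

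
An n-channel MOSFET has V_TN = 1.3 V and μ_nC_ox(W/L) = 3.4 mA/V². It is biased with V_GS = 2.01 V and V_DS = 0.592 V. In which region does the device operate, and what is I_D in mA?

V_ov = V_GS − V_TN = 2.01 − 1.3 = 0.71 V.
Since V_DS = 0.592 V < V_ov = 0.71 V, the device is in the triode region.
I_D = k_n [V_ov · V_DS − ½ V_DS²] = 3.4 × [0.71 × 0.592 − 0.5 × 0.592²] = 0.833 mA.

Triode; I_D = 0.833 mA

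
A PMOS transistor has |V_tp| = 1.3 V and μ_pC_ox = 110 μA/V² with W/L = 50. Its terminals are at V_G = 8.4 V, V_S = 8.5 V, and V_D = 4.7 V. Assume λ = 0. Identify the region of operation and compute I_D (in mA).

V_SG = V_S − V_G = 8.5 − 8.4 = 0.1 V; V_SD = V_S − V_D = 8.5 − 4.7 = 3.8 V.
V_SG = 0.1 V < |V_tp| = 1.3 V, so the transistor is in cutoff.

Cutoff; I_D = 0 mA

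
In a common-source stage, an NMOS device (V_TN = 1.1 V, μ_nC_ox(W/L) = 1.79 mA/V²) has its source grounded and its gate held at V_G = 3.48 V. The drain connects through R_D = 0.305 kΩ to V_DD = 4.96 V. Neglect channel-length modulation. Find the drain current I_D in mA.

I_D = 5.07 mA

V_GS = V_G = 3.48 V, so V_ov = 3.48 − 1.1 = 2.38 V.
Assume saturation: I_D = ½ k_n V_ov² = 0.5 × 1.79 × 2.38² = 5.07 mA, giving V_DS = V_DD − I_D R_D = 4.96 − 5.07 × 0.305 = 3.41 V.
V_DS = 3.41 V ≥ V_ov = 2.38 V, confirming saturation.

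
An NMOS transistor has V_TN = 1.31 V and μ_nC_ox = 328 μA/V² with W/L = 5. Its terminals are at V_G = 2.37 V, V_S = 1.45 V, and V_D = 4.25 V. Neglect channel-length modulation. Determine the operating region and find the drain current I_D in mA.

V_GS = V_G − V_S = 2.37 − 1.45 = 0.92 V; V_DS = V_D − V_S = 4.25 − 1.45 = 2.8 V.
V_GS = 0.92 V < V_TN = 1.31 V, so the transistor is in cutoff.

Cutoff; I_D = 0 mA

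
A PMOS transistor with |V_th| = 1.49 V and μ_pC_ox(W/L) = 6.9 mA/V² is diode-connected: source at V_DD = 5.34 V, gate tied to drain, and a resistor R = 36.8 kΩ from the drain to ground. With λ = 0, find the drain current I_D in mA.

With gate tied to drain, V_SG = V_SD ≥ V_SG − |V_th|, so the device is in saturation.
KCL at the drain: ½ k_p (V_SG − |V_th|)² = (V_DD − V_SG)/R.
Let x = V_SG − 1.49. Then 127 x² + x − 3.85 = 0, giving x = 0.17 V (positive root), so V_SG = 1.66 V.
I_D = (V_DD − V_SG)/R = (5.34 − 1.66) / 36.8 = 0.1 mA.

I_D = 0.100 mA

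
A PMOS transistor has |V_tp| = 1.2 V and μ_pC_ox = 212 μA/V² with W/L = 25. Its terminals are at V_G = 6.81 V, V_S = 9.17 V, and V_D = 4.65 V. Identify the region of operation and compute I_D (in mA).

Saturation; I_D = 3.57 mA

V_SG = V_S − V_G = 9.17 − 6.81 = 2.36 V; V_SD = V_S − V_D = 9.17 − 4.65 = 4.52 V.
k_p = μ_pC_ox · (W/L) = 5.3 mA/V².
V_ov = V_SG − |V_tp| = 2.36 − 1.2 = 1.16 V.
Since V_SD = 4.52 V ≥ V_ov = 1.16 V, the device is in saturation.
I_D = ½ k_p V_ov² = 0.5 × 5.3 × 1.16² = 3.57 mA.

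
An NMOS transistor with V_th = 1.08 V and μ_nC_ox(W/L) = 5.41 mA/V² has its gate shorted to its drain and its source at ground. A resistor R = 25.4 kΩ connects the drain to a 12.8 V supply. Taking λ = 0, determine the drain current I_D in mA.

With gate tied to drain, V_GS = V_DS ≥ V_GS − V_th, so the device is in saturation.
KCL at the drain: ½ k_n (V_GS − V_th)² = (V_DD − V_GS)/R.
Let x = V_GS − 1.08. Then 68.7 x² + x − 11.72 = 0, giving x = 0.406 V (positive root), so V_GS = 1.49 V.
I_D = (V_DD − V_GS)/R = (12.8 − 1.49) / 25.4 = 0.445 mA.

I_D = 0.445 mA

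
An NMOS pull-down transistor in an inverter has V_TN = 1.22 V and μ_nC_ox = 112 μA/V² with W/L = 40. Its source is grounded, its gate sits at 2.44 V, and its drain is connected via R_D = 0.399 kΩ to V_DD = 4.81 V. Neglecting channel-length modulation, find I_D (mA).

V_GS = V_G = 2.44 V, so V_ov = 2.44 − 1.22 = 1.22 V.
k_n = μ_nC_ox · (W/L) = 4.48 mA/V².
Assume saturation: I_D = ½ k_n V_ov² = 0.5 × 4.48 × 1.22² = 3.33 mA, giving V_DS = V_DD − I_D R_D = 4.81 − 3.33 × 0.399 = 3.48 V.
V_DS = 3.48 V ≥ V_ov = 1.22 V, confirming saturation.

I_D = 3.33 mA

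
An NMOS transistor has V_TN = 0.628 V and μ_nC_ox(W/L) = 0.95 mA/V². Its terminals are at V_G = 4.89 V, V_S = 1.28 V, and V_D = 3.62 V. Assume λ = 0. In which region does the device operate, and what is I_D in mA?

V_GS = V_G − V_S = 4.89 − 1.28 = 3.61 V; V_DS = V_D − V_S = 3.62 − 1.28 = 2.34 V.
V_ov = V_GS − V_TN = 3.61 − 0.628 = 2.98 V.
Since V_DS = 2.34 V < V_ov = 2.98 V, the device is in the triode region.
I_D = k_n [V_ov · V_DS − ½ V_DS²] = 0.95 × [2.98 × 2.34 − 0.5 × 2.34²] = 4.03 mA.

Triode; I_D = 4.03 mA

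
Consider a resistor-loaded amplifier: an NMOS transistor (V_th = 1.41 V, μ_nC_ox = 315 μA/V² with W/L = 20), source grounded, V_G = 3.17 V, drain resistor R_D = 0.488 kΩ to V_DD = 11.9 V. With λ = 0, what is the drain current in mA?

I_D = 9.76 mA

V_GS = V_G = 3.17 V, so V_ov = 3.17 − 1.41 = 1.76 V.
k_n = μ_nC_ox · (W/L) = 6.3 mA/V².
Assume saturation: I_D = ½ k_n V_ov² = 0.5 × 6.3 × 1.76² = 9.76 mA, giving V_DS = V_DD − I_D R_D = 11.9 − 9.76 × 0.488 = 7.14 V.
V_DS = 7.14 V ≥ V_ov = 1.76 V, confirming saturation.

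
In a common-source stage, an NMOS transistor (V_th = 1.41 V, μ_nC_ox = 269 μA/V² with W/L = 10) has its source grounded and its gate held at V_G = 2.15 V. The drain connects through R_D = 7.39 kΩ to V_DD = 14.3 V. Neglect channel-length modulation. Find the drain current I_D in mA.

I_D = 0.737 mA

V_GS = V_G = 2.15 V, so V_ov = 2.15 − 1.41 = 0.74 V.
k_n = μ_nC_ox · (W/L) = 2.69 mA/V².
Assume saturation: I_D = ½ k_n V_ov² = 0.5 × 2.69 × 0.74² = 0.737 mA, giving V_DS = V_DD − I_D R_D = 14.3 − 0.737 × 7.39 = 8.86 V.
V_DS = 8.86 V ≥ V_ov = 0.74 V, confirming saturation.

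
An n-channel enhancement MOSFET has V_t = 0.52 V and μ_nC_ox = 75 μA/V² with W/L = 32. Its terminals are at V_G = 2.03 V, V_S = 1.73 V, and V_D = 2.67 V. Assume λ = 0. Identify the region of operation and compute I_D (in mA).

V_GS = V_G − V_S = 2.03 − 1.73 = 0.3 V; V_DS = V_D − V_S = 2.67 − 1.73 = 0.94 V.
V_GS = 0.3 V < V_t = 0.52 V, so the transistor is in cutoff.

Cutoff; I_D = 0 mA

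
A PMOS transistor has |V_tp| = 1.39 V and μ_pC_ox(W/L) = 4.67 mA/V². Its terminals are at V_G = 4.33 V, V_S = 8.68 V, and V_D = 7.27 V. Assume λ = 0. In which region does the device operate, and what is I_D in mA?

Triode; I_D = 14.8 mA

V_SG = V_S − V_G = 8.68 − 4.33 = 4.35 V; V_SD = V_S − V_D = 8.68 − 7.27 = 1.41 V.
V_ov = V_SG − |V_tp| = 4.35 − 1.39 = 2.96 V.
Since V_SD = 1.41 V < V_ov = 2.96 V, the device is in the triode region.
I_D = k_p [V_ov · V_SD − ½ V_SD²] = 4.67 × [2.96 × 1.41 − 0.5 × 1.41²] = 14.8 mA.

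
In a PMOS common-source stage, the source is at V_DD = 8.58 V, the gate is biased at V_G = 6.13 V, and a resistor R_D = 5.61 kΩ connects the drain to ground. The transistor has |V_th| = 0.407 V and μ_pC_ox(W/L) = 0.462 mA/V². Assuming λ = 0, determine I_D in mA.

V_SG = V_DD − V_G = 8.58 − 6.13 = 2.45 V, so V_ov = 2.45 − 0.407 = 2.04 V.
Assume saturation: I_D = ½ k_p V_ov² = 0.5 × 0.462 × 2.04² = 0.964 mA, giving V_SD = V_DD − I_D R_D = 8.58 − 0.964 × 5.61 = 3.17 V.
V_SD = 3.17 V ≥ V_ov = 2.04 V, confirming saturation.

I_D = 0.964 mA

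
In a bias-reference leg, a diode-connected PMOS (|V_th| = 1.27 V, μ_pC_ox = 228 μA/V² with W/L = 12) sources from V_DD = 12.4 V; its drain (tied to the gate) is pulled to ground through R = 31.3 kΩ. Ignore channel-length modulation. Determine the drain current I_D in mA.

With gate tied to drain, V_SG = V_SD ≥ V_SG − |V_th|, so the device is in saturation.
k_p = μ_pC_ox · (W/L) = 2.736 mA/V².
KCL at the drain: ½ k_p (V_SG − |V_th|)² = (V_DD − V_SG)/R.
Let x = V_SG − 1.27. Then 42.8 x² + x − 11.13 = 0, giving x = 0.498 V (positive root), so V_SG = 1.77 V.
I_D = (V_DD − V_SG)/R = (12.4 − 1.77) / 31.3 = 0.34 mA.

I_D = 0.340 mA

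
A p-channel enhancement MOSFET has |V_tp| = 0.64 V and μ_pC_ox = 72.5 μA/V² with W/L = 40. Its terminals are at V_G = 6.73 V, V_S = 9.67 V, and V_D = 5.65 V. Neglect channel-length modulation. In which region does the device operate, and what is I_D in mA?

V_SG = V_S − V_G = 9.67 − 6.73 = 2.94 V; V_SD = V_S − V_D = 9.67 − 5.65 = 4.02 V.
k_p = μ_pC_ox · (W/L) = 2.9 mA/V².
V_ov = V_SG − |V_tp| = 2.94 − 0.64 = 2.3 V.
Since V_SD = 4.02 V ≥ V_ov = 2.3 V, the device is in saturation.
I_D = ½ k_p V_ov² = 0.5 × 2.9 × 2.3² = 7.67 mA.

Saturation; I_D = 7.67 mA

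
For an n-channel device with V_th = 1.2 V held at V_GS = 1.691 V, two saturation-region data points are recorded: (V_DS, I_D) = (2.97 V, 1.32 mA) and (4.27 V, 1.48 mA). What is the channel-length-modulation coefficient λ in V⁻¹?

λ = 0.129 V⁻¹

With V_GS fixed, I_D ∝ (1 + λ V_DS) in saturation, so I_D2/I_D1 = (1 + λ V_DS2)/(1 + λ V_DS1).
1.48/1.32 = 1.121 = (1 + 4.27 λ)/(1 + 2.97 λ).
Solving: λ (I_D1 V_DS2 − I_D2 V_DS1) = I_D2 − I_D1, so λ = (1.48 − 1.32) / (1.32 × 4.27 − 1.48 × 2.97) = 0.16 / 1.24 = 0.129 V⁻¹.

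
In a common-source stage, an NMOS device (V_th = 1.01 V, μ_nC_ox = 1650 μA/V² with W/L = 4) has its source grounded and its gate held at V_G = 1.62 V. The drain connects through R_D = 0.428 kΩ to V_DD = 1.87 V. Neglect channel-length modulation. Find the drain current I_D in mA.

I_D = 1.23 mA

V_GS = V_G = 1.62 V, so V_ov = 1.62 − 1.01 = 0.61 V.
k_n = μ_nC_ox · (W/L) = 6.6 mA/V².
Assume saturation: I_D = ½ k_n V_ov² = 0.5 × 6.6 × 0.61² = 1.23 mA, giving V_DS = V_DD − I_D R_D = 1.87 − 1.23 × 0.428 = 1.34 V.
V_DS = 1.34 V ≥ V_ov = 0.61 V, confirming saturation.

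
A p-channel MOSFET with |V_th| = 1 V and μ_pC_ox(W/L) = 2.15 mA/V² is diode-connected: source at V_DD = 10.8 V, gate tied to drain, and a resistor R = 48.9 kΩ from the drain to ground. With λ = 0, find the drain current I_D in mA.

I_D = 0.192 mA

With gate tied to drain, V_SG = V_SD ≥ V_SG − |V_th|, so the device is in saturation.
KCL at the drain: ½ k_p (V_SG − |V_th|)² = (V_DD − V_SG)/R.
Let x = V_SG − 1. Then 52.6 x² + x − 9.8 = 0, giving x = 0.422 V (positive root), so V_SG = 1.42 V.
I_D = (V_DD − V_SG)/R = (10.8 − 1.42) / 48.9 = 0.192 mA.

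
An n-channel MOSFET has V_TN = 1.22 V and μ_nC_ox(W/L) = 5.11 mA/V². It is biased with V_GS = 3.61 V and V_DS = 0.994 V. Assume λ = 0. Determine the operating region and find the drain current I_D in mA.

Triode; I_D = 9.62 mA

V_ov = V_GS − V_TN = 3.61 − 1.22 = 2.39 V.
Since V_DS = 0.994 V < V_ov = 2.39 V, the device is in the triode region.
I_D = k_n [V_ov · V_DS − ½ V_DS²] = 5.11 × [2.39 × 0.994 − 0.5 × 0.994²] = 9.62 mA.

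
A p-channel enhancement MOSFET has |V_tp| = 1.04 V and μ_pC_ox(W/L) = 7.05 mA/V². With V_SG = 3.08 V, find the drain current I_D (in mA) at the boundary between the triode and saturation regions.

At the boundary V_SD = V_ov = V_SG − |V_tp| = 3.08 − 1.04 = 2.04 V.
I_D = ½ k_p V_ov² = 0.5 × 7.05 × 2.04² = 14.7 mA.

I_D = 14.7 mA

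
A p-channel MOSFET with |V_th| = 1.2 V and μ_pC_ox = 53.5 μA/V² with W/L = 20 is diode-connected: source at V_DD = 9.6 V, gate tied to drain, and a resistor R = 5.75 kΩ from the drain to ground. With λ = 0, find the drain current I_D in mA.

I_D = 1.20 mA

With gate tied to drain, V_SG = V_SD ≥ V_SG − |V_th|, so the device is in saturation.
k_p = μ_pC_ox · (W/L) = 1.07 mA/V².
KCL at the drain: ½ k_p (V_SG − |V_th|)² = (V_DD − V_SG)/R.
Let x = V_SG − 1.2. Then 3.08 x² + x − 8.4 = 0, giving x = 1.5 V (positive root), so V_SG = 2.7 V.
I_D = (V_DD − V_SG)/R = (9.6 − 2.7) / 5.75 = 1.2 mA.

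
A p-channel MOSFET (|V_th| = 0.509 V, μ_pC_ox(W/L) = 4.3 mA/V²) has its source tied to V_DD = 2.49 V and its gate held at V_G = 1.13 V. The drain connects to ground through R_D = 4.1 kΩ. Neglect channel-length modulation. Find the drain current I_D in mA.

V_SG = V_DD − V_G = 2.49 − 1.13 = 1.36 V, so V_ov = 1.36 − 0.509 = 0.851 V.
Assume saturation: I_D = ½ k_p V_ov² = 0.5 × 4.3 × 0.851² = 1.56 mA, giving V_SD = V_DD − I_D R_D = 2.49 − 1.56 × 4.1 = -3.89 V.
But -3.89 V < V_ov = 0.851 V, so the device is actually in triode.
In triode I_D = k_p[V_ov V_SD − ½ V_SD²] and I_D = (V_DD − V_SD)/R_D. Equating: 8.81 V_SD² − 16 V_SD + 2.49 = 0, giving V_SD = 0.172 V (the root below V_ov).
I_D = (2.49 − 0.172) / 4.1 = 0.565 mA.

I_D = 0.565 mA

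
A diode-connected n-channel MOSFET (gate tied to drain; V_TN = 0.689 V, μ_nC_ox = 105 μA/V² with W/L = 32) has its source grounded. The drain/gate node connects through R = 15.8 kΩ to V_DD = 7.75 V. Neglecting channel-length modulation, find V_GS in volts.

V_GS = 1.19 V

With gate tied to drain, V_GS = V_DS ≥ V_GS − V_TN, so the device is in saturation.
k_n = μ_nC_ox · (W/L) = 3.36 mA/V².
KCL at the drain: ½ k_n (V_GS − V_TN)² = (V_DD − V_GS)/R.
Let x = V_GS − 0.689. Then 26.5 x² + x − 7.061 = 0, giving x = 0.497 V (positive root), so V_GS = 1.19 V.
I_D = (V_DD − V_GS)/R = (7.75 − 1.19) / 15.8 = 0.415 mA.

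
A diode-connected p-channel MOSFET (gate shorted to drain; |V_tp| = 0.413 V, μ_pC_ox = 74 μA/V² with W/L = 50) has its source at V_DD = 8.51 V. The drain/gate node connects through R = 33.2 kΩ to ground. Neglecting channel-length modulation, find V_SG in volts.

V_SG = 0.768 V

With gate tied to drain, V_SG = V_SD ≥ V_SG − |V_tp|, so the device is in saturation.
k_p = μ_pC_ox · (W/L) = 3.7 mA/V².
KCL at the drain: ½ k_p (V_SG − |V_tp|)² = (V_DD − V_SG)/R.
Let x = V_SG − 0.413. Then 61.4 x² + x − 8.097 = 0, giving x = 0.355 V (positive root), so V_SG = 0.768 V.
I_D = (V_DD − V_SG)/R = (8.51 − 0.768) / 33.2 = 0.233 mA.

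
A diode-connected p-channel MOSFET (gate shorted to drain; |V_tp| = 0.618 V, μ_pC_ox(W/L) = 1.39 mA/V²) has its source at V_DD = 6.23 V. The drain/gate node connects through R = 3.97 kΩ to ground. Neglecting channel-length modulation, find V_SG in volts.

V_SG = 1.87 V

With gate tied to drain, V_SG = V_SD ≥ V_SG − |V_tp|, so the device is in saturation.
KCL at the drain: ½ k_p (V_SG − |V_tp|)² = (V_DD − V_SG)/R.
Let x = V_SG − 0.618. Then 2.76 x² + x − 5.612 = 0, giving x = 1.26 V (positive root), so V_SG = 1.87 V.
I_D = (V_DD − V_SG)/R = (6.23 − 1.87) / 3.97 = 1.1 mA.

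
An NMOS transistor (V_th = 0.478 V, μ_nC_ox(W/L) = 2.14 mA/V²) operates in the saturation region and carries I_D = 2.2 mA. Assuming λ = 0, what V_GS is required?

In saturation I_D = ½ k_n (V_GS − V_th)², so V_GS − V_th = √(2 I_D / k_n) = √(2 × 2.2 / 2.14) = 1.43 V.
V_GS = 0.478 + 1.43 = 1.91 V.

V_GS = 1.91 V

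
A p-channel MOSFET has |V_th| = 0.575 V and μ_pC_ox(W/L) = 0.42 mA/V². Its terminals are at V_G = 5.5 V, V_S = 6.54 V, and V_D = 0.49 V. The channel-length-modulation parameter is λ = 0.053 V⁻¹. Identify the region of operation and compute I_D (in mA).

V_SG = V_S − V_G = 6.54 − 5.5 = 1.04 V; V_SD = V_S − V_D = 6.54 − 0.49 = 6.05 V.
V_ov = V_SG − |V_th| = 1.04 − 0.575 = 0.465 V.
Since V_SD = 6.05 V ≥ V_ov = 0.465 V, the device is in saturation.
I_D = ½ k_p V_ov² (1 + λ V_SD) = 0.5 × 0.42 × 0.465² × (1 + 0.053 × 6.05) = 0.06 mA.

Saturation; I_D = 0.0600 mA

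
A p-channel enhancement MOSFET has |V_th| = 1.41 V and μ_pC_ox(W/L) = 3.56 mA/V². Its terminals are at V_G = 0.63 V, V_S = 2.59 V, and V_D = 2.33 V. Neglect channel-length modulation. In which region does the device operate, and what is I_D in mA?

V_SG = V_S − V_G = 2.59 − 0.63 = 1.96 V; V_SD = V_S − V_D = 2.59 − 2.33 = 0.26 V.
V_ov = V_SG − |V_th| = 1.96 − 1.41 = 0.55 V.
Since V_SD = 0.26 V < V_ov = 0.55 V, the device is in the triode region.
I_D = k_p [V_ov · V_SD − ½ V_SD²] = 3.56 × [0.55 × 0.26 − 0.5 × 0.26²] = 0.389 mA.

Triode; I_D = 0.389 mA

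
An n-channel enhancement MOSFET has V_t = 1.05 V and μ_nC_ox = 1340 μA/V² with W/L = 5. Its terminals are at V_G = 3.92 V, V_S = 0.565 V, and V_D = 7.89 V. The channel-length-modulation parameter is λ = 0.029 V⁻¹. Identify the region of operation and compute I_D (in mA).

Saturation; I_D = 21.6 mA

V_GS = V_G − V_S = 3.92 − 0.565 = 3.35 V; V_DS = V_D − V_S = 7.89 − 0.565 = 7.32 V.
k_n = μ_nC_ox · (W/L) = 6.7 mA/V².
V_ov = V_GS − V_t = 3.35 − 1.05 = 2.3 V.
Since V_DS = 7.32 V ≥ V_ov = 2.3 V, the device is in saturation.
I_D = ½ k_n V_ov² (1 + λ V_DS) = 0.5 × 6.7 × 2.3² × (1 + 0.029 × 7.32) = 21.6 mA.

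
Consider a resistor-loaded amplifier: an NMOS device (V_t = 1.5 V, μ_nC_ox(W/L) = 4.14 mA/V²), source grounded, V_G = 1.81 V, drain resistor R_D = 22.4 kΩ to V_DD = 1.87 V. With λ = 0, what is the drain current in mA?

V_GS = V_G = 1.81 V, so V_ov = 1.81 − 1.5 = 0.31 V.
Assume saturation: I_D = ½ k_n V_ov² = 0.5 × 4.14 × 0.31² = 0.199 mA, giving V_DS = V_DD − I_D R_D = 1.87 − 0.199 × 22.4 = -2.59 V.
But -2.59 V < V_ov = 0.31 V, so the device is actually in triode.
In triode I_D = k_n[V_ov V_DS − ½ V_DS²] and I_D = (V_DD − V_DS)/R_D. Equating: 46.4 V_DS² − 29.75 V_DS + 1.87 = 0, giving V_DS = 0.0706 V (the root below V_ov).
I_D = (1.87 − 0.0706) / 22.4 = 0.0803 mA.

I_D = 0.0803 mA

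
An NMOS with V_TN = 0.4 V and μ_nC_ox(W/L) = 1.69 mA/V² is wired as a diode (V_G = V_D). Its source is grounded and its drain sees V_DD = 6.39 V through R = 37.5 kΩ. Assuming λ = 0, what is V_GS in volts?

With gate tied to drain, V_GS = V_DS ≥ V_GS − V_TN, so the device is in saturation.
KCL at the drain: ½ k_n (V_GS − V_TN)² = (V_DD − V_GS)/R.
Let x = V_GS − 0.4. Then 31.7 x² + x − 5.99 = 0, giving x = 0.419 V (positive root), so V_GS = 0.819 V.
I_D = (V_DD − V_GS)/R = (6.39 − 0.819) / 37.5 = 0.149 mA.

V_GS = 0.819 V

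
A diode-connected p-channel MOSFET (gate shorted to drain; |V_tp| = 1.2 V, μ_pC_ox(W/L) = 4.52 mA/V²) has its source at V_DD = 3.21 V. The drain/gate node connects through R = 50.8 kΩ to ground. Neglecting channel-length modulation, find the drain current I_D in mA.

With gate tied to drain, V_SG = V_SD ≥ V_SG − |V_tp|, so the device is in saturation.
KCL at the drain: ½ k_p (V_SG − |V_tp|)² = (V_DD − V_SG)/R.
Let x = V_SG − 1.2. Then 115 x² + x − 2.01 = 0, giving x = 0.128 V (positive root), so V_SG = 1.33 V.
I_D = (V_DD − V_SG)/R = (3.21 − 1.33) / 50.8 = 0.037 mA.

I_D = 0.0370 mA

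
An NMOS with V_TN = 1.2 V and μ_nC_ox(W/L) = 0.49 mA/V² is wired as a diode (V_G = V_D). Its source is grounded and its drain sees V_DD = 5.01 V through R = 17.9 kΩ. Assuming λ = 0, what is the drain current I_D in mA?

I_D = 0.167 mA

With gate tied to drain, V_GS = V_DS ≥ V_GS − V_TN, so the device is in saturation.
KCL at the drain: ½ k_n (V_GS − V_TN)² = (V_DD − V_GS)/R.
Let x = V_GS − 1.2. Then 4.39 x² + x − 3.81 = 0, giving x = 0.825 V (positive root), so V_GS = 2.03 V.
I_D = (V_DD − V_GS)/R = (5.01 − 2.03) / 17.9 = 0.167 mA.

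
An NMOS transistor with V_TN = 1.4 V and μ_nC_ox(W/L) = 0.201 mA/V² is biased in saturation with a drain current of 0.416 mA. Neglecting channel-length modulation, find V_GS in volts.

In saturation I_D = ½ k_n (V_GS − V_TN)², so V_GS − V_TN = √(2 I_D / k_n) = √(2 × 0.416 / 0.201) = 2.03 V.
V_GS = 1.4 + 2.03 = 3.43 V.

V_GS = 3.43 V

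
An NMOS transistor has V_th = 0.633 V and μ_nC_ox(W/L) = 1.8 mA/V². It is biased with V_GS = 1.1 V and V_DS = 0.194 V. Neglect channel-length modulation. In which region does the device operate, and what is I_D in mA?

Triode; I_D = 0.129 mA

V_ov = V_GS − V_th = 1.1 − 0.633 = 0.467 V.
Since V_DS = 0.194 V < V_ov = 0.467 V, the device is in the triode region.
I_D = k_n [V_ov · V_DS − ½ V_DS²] = 1.8 × [0.467 × 0.194 − 0.5 × 0.194²] = 0.129 mA.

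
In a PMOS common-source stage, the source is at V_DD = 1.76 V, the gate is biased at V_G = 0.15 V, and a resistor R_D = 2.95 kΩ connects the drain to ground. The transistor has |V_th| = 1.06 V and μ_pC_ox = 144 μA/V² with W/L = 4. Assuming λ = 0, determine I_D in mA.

V_SG = V_DD − V_G = 1.76 − 0.15 = 1.61 V, so V_ov = 1.61 − 1.06 = 0.55 V.
k_p = μ_pC_ox · (W/L) = 0.576 mA/V².
Assume saturation: I_D = ½ k_p V_ov² = 0.5 × 0.576 × 0.55² = 0.0871 mA, giving V_SD = V_DD − I_D R_D = 1.76 − 0.0871 × 2.95 = 1.5 V.
V_SD = 1.5 V ≥ V_ov = 0.55 V, confirming saturation.

I_D = 0.0871 mA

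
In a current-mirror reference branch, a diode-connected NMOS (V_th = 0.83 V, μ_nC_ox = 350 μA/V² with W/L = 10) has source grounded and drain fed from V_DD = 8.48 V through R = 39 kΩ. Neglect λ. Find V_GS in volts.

With gate tied to drain, V_GS = V_DS ≥ V_GS − V_th, so the device is in saturation.
k_n = μ_nC_ox · (W/L) = 3.5 mA/V².
KCL at the drain: ½ k_n (V_GS − V_th)² = (V_DD − V_GS)/R.
Let x = V_GS − 0.83. Then 68.2 x² + x − 7.65 = 0, giving x = 0.328 V (positive root), so V_GS = 1.16 V.
I_D = (V_DD − V_GS)/R = (8.48 − 1.16) / 39 = 0.188 mA.

V_GS = 1.16 V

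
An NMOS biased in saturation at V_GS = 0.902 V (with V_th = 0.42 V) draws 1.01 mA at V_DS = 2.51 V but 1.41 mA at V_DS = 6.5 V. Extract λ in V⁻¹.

λ = 0.132 V⁻¹

With V_GS fixed, I_D ∝ (1 + λ V_DS) in saturation, so I_D2/I_D1 = (1 + λ V_DS2)/(1 + λ V_DS1).
1.41/1.01 = 1.396 = (1 + 6.5 λ)/(1 + 2.51 λ).
Solving: λ (I_D1 V_DS2 − I_D2 V_DS1) = I_D2 − I_D1, so λ = (1.41 − 1.01) / (1.01 × 6.5 − 1.41 × 2.51) = 0.4 / 3.03 = 0.132 V⁻¹.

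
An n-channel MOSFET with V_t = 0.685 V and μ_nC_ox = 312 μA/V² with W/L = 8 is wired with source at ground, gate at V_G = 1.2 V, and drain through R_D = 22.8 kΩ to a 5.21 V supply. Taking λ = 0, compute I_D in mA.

I_D = 0.219 mA

V_GS = V_G = 1.2 V, so V_ov = 1.2 − 0.685 = 0.515 V.
k_n = μ_nC_ox · (W/L) = 2.496 mA/V².
Assume saturation: I_D = ½ k_n V_ov² = 0.5 × 2.496 × 0.515² = 0.331 mA, giving V_DS = V_DD − I_D R_D = 5.21 − 0.331 × 22.8 = -2.34 V.
But -2.34 V < V_ov = 0.515 V, so the device is actually in triode.
In triode I_D = k_n[V_ov V_DS − ½ V_DS²] and I_D = (V_DD − V_DS)/R_D. Equating: 28.5 V_DS² − 30.31 V_DS + 5.21 = 0, giving V_DS = 0.216 V (the root below V_ov).
I_D = (5.21 − 0.216) / 22.8 = 0.219 mA.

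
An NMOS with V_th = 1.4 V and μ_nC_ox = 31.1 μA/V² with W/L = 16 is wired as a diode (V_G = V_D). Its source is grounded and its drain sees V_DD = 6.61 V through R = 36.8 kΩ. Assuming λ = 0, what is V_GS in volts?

V_GS = 2.10 V

With gate tied to drain, V_GS = V_DS ≥ V_GS − V_th, so the device is in saturation.
k_n = μ_nC_ox · (W/L) = 0.4976 mA/V².
KCL at the drain: ½ k_n (V_GS − V_th)² = (V_DD − V_GS)/R.
Let x = V_GS − 1.4. Then 9.16 x² + x − 5.21 = 0, giving x = 0.702 V (positive root), so V_GS = 2.1 V.
I_D = (V_DD − V_GS)/R = (6.61 − 2.1) / 36.8 = 0.123 mA.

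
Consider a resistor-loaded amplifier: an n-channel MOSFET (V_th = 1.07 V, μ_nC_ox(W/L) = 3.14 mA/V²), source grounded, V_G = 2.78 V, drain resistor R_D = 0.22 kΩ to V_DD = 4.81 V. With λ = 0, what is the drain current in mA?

V_GS = V_G = 2.78 V, so V_ov = 2.78 − 1.07 = 1.71 V.
Assume saturation: I_D = ½ k_n V_ov² = 0.5 × 3.14 × 1.71² = 4.59 mA, giving V_DS = V_DD − I_D R_D = 4.81 − 4.59 × 0.22 = 3.8 V.
V_DS = 3.8 V ≥ V_ov = 1.71 V, confirming saturation.

I_D = 4.59 mA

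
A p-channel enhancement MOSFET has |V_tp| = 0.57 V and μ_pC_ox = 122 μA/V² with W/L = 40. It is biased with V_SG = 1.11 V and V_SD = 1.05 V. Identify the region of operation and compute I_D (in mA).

k_p = μ_pC_ox · (W/L) = 4.88 mA/V².
V_ov = V_SG − |V_tp| = 1.11 − 0.57 = 0.54 V.
Since V_SD = 1.05 V ≥ V_ov = 0.54 V, the device is in saturation.
I_D = ½ k_p V_ov² = 0.5 × 4.88 × 0.54² = 0.712 mA.

Saturation; I_D = 0.712 mA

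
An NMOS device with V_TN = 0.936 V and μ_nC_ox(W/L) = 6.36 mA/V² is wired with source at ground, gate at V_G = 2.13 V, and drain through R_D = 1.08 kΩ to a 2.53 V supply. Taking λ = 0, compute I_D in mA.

V_GS = V_G = 2.13 V, so V_ov = 2.13 − 0.936 = 1.19 V.
Assume saturation: I_D = ½ k_n V_ov² = 0.5 × 6.36 × 1.19² = 4.53 mA, giving V_DS = V_DD − I_D R_D = 2.53 − 4.53 × 1.08 = -2.37 V.
But -2.37 V < V_ov = 1.19 V, so the device is actually in triode.
In triode I_D = k_n[V_ov V_DS − ½ V_DS²] and I_D = (V_DD − V_DS)/R_D. Equating: 3.43 V_DS² − 9.201 V_DS + 2.53 = 0, giving V_DS = 0.311 V (the root below V_ov).
I_D = (2.53 − 0.311) / 1.08 = 2.05 mA.

I_D = 2.05 mA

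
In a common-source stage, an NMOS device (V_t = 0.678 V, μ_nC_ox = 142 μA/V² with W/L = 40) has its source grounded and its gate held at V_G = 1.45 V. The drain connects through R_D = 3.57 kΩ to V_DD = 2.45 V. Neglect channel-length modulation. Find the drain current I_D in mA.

I_D = 0.641 mA

V_GS = V_G = 1.45 V, so V_ov = 1.45 − 0.678 = 0.772 V.
k_n = μ_nC_ox · (W/L) = 5.68 mA/V².
Assume saturation: I_D = ½ k_n V_ov² = 0.5 × 5.68 × 0.772² = 1.69 mA, giving V_DS = V_DD − I_D R_D = 2.45 − 1.69 × 3.57 = -3.59 V.
But -3.59 V < V_ov = 0.772 V, so the device is actually in triode.
In triode I_D = k_n[V_ov V_DS − ½ V_DS²] and I_D = (V_DD − V_DS)/R_D. Equating: 10.1 V_DS² − 16.65 V_DS + 2.45 = 0, giving V_DS = 0.163 V (the root below V_ov).
I_D = (2.45 − 0.163) / 3.57 = 0.641 mA.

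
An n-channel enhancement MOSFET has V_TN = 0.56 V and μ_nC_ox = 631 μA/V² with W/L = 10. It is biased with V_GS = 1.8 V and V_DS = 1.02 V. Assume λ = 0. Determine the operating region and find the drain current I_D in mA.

Triode; I_D = 4.70 mA

k_n = μ_nC_ox · (W/L) = 6.31 mA/V².
V_ov = V_GS − V_TN = 1.8 − 0.56 = 1.24 V.
Since V_DS = 1.02 V < V_ov = 1.24 V, the device is in the triode region.
I_D = k_n [V_ov · V_DS − ½ V_DS²] = 6.31 × [1.24 × 1.02 − 0.5 × 1.02²] = 4.7 mA.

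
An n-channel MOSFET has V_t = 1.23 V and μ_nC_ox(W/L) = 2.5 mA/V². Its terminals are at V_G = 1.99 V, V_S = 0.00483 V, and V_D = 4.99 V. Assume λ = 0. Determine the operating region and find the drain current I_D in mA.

V_GS = V_G − V_S = 1.99 − 0.00483 = 1.99 V; V_DS = V_D − V_S = 4.99 − 0.00483 = 4.99 V.
V_ov = V_GS − V_t = 1.99 − 1.23 = 0.755 V.
Since V_DS = 4.99 V ≥ V_ov = 0.755 V, the device is in saturation.
I_D = ½ k_n V_ov² = 0.5 × 2.5 × 0.755² = 0.713 mA.

Saturation; I_D = 0.713 mA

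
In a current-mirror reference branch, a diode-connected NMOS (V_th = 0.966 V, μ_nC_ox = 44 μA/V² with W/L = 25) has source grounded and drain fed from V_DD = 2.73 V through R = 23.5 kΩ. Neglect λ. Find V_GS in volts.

With gate tied to drain, V_GS = V_DS ≥ V_GS − V_th, so the device is in saturation.
k_n = μ_nC_ox · (W/L) = 1.1 mA/V².
KCL at the drain: ½ k_n (V_GS − V_th)² = (V_DD − V_GS)/R.
Let x = V_GS − 0.966. Then 12.9 x² + x − 1.764 = 0, giving x = 0.333 V (positive root), so V_GS = 1.3 V.
I_D = (V_DD − V_GS)/R = (2.73 − 1.3) / 23.5 = 0.0609 mA.

V_GS = 1.30 V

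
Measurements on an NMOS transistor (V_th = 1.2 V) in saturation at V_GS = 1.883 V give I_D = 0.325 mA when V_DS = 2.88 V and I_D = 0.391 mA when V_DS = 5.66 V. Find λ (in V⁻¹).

λ = 0.0925 V⁻¹

With V_GS fixed, I_D ∝ (1 + λ V_DS) in saturation, so I_D2/I_D1 = (1 + λ V_DS2)/(1 + λ V_DS1).
0.391/0.325 = 1.203 = (1 + 5.66 λ)/(1 + 2.88 λ).
Solving: λ (I_D1 V_DS2 − I_D2 V_DS1) = I_D2 − I_D1, so λ = (0.391 − 0.325) / (0.325 × 5.66 − 0.391 × 2.88) = 0.066 / 0.713 = 0.0925 V⁻¹.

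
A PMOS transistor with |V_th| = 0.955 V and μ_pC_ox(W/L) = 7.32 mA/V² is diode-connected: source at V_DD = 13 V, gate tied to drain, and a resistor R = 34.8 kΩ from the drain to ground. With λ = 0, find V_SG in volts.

V_SG = 1.26 V

With gate tied to drain, V_SG = V_SD ≥ V_SG − |V_th|, so the device is in saturation.
KCL at the drain: ½ k_p (V_SG − |V_th|)² = (V_DD − V_SG)/R.
Let x = V_SG − 0.955. Then 127 x² + x − 12.04 = 0, giving x = 0.304 V (positive root), so V_SG = 1.26 V.
I_D = (V_DD − V_SG)/R = (13 − 1.26) / 34.8 = 0.337 mA.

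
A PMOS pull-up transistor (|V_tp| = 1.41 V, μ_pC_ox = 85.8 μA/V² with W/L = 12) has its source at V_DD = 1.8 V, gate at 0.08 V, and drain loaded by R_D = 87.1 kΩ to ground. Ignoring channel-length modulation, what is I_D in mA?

V_SG = V_DD − V_G = 1.8 − 0.08 = 1.72 V, so V_ov = 1.72 − 1.41 = 0.31 V.
k_p = μ_pC_ox · (W/L) = 1.03 mA/V².
Assume saturation: I_D = ½ k_p V_ov² = 0.5 × 1.03 × 0.31² = 0.0495 mA, giving V_SD = V_DD − I_D R_D = 1.8 − 0.0495 × 87.1 = -2.51 V.
But -2.51 V < V_ov = 0.31 V, so the device is actually in triode.
In triode I_D = k_p[V_ov V_SD − ½ V_SD²] and I_D = (V_DD − V_SD)/R_D. Equating: 44.8 V_SD² − 28.8 V_SD + 1.8 = 0, giving V_SD = 0.0702 V (the root below V_ov).
I_D = (1.8 − 0.0702) / 87.1 = 0.0199 mA.

I_D = 0.0199 mA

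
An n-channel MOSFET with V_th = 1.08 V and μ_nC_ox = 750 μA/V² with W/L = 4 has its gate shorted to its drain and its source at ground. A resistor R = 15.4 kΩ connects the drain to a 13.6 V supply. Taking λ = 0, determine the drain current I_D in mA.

I_D = 0.767 mA

With gate tied to drain, V_GS = V_DS ≥ V_GS − V_th, so the device is in saturation.
k_n = μ_nC_ox · (W/L) = 3 mA/V².
KCL at the drain: ½ k_n (V_GS − V_th)² = (V_DD − V_GS)/R.
Let x = V_GS − 1.08. Then 23.1 x² + x − 12.52 = 0, giving x = 0.715 V (positive root), so V_GS = 1.79 V.
I_D = (V_DD − V_GS)/R = (13.6 − 1.79) / 15.4 = 0.767 mA.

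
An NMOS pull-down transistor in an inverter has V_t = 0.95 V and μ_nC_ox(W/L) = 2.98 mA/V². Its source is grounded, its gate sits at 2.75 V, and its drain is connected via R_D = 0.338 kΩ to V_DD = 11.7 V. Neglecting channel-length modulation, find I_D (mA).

I_D = 4.83 mA

V_GS = V_G = 2.75 V, so V_ov = 2.75 − 0.95 = 1.8 V.
Assume saturation: I_D = ½ k_n V_ov² = 0.5 × 2.98 × 1.8² = 4.83 mA, giving V_DS = V_DD − I_D R_D = 11.7 − 4.83 × 0.338 = 10.1 V.
V_DS = 10.1 V ≥ V_ov = 1.8 V, confirming saturation.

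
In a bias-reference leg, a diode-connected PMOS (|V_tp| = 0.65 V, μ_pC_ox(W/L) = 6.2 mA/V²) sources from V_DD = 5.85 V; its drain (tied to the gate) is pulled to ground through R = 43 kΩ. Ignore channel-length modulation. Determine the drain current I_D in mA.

With gate tied to drain, V_SG = V_SD ≥ V_SG − |V_tp|, so the device is in saturation.
KCL at the drain: ½ k_p (V_SG − |V_tp|)² = (V_DD − V_SG)/R.
Let x = V_SG − 0.65. Then 133 x² + x − 5.2 = 0, giving x = 0.194 V (positive root), so V_SG = 0.844 V.
I_D = (V_DD − V_SG)/R = (5.85 − 0.844) / 43 = 0.116 mA.

I_D = 0.116 mA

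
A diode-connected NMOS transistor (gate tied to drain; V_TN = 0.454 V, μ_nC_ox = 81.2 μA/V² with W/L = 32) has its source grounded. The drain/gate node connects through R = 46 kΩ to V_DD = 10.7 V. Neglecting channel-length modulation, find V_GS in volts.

V_GS = 0.860 V

With gate tied to drain, V_GS = V_DS ≥ V_GS − V_TN, so the device is in saturation.
k_n = μ_nC_ox · (W/L) = 2.598 mA/V².
KCL at the drain: ½ k_n (V_GS − V_TN)² = (V_DD − V_GS)/R.
Let x = V_GS − 0.454. Then 59.8 x² + x − 10.25 = 0, giving x = 0.406 V (positive root), so V_GS = 0.86 V.
I_D = (V_DD − V_GS)/R = (10.7 − 0.86) / 46 = 0.214 mA.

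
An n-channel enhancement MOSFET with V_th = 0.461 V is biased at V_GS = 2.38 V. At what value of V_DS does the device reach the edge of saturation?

The boundary between triode and saturation is V_DS = V_GS − V_th = V_ov.
V_ov = 2.38 − 0.461 = 1.92 V.

V_DS,sat = 1.92 V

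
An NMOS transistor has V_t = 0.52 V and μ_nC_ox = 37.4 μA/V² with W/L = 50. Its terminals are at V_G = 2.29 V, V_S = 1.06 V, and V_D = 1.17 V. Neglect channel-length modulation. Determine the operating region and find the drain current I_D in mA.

V_GS = V_G − V_S = 2.29 − 1.06 = 1.23 V; V_DS = V_D − V_S = 1.17 − 1.06 = 0.11 V.
k_n = μ_nC_ox · (W/L) = 1.87 mA/V².
V_ov = V_GS − V_t = 1.23 − 0.52 = 0.71 V.
Since V_DS = 0.11 V < V_ov = 0.71 V, the device is in the triode region.
I_D = k_n [V_ov · V_DS − ½ V_DS²] = 1.87 × [0.71 × 0.11 − 0.5 × 0.11²] = 0.135 mA.

Triode; I_D = 0.135 mA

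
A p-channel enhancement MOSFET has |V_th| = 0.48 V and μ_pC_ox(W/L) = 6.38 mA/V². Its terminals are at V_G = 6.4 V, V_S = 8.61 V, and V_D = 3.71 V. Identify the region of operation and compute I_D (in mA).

V_SG = V_S − V_G = 8.61 − 6.4 = 2.21 V; V_SD = V_S − V_D = 8.61 − 3.71 = 4.9 V.
V_ov = V_SG − |V_th| = 2.21 − 0.48 = 1.73 V.
Since V_SD = 4.9 V ≥ V_ov = 1.73 V, the device is in saturation.
I_D = ½ k_p V_ov² = 0.5 × 6.38 × 1.73² = 9.55 mA.

Saturation; I_D = 9.55 mA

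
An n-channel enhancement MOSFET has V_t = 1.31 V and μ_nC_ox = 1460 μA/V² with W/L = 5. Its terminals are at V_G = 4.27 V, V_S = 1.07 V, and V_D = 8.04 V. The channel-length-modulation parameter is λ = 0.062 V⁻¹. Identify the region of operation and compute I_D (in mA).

V_GS = V_G − V_S = 4.27 − 1.07 = 3.2 V; V_DS = V_D − V_S = 8.04 − 1.07 = 6.97 V.
k_n = μ_nC_ox · (W/L) = 7.3 mA/V².
V_ov = V_GS − V_t = 3.2 − 1.31 = 1.89 V.
Since V_DS = 6.97 V ≥ V_ov = 1.89 V, the device is in saturation.
I_D = ½ k_n V_ov² (1 + λ V_DS) = 0.5 × 7.3 × 1.89² × (1 + 0.062 × 6.97) = 18.7 mA.

Saturation; I_D = 18.7 mA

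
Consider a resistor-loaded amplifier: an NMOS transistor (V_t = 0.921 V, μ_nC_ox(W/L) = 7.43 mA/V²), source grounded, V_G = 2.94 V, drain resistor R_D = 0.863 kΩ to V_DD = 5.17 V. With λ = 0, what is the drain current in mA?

I_D = 5.52 mA

V_GS = V_G = 2.94 V, so V_ov = 2.94 − 0.921 = 2.02 V.
Assume saturation: I_D = ½ k_n V_ov² = 0.5 × 7.43 × 2.02² = 15.1 mA, giving V_DS = V_DD − I_D R_D = 5.17 − 15.1 × 0.863 = -7.9 V.
But -7.9 V < V_ov = 2.02 V, so the device is actually in triode.
In triode I_D = k_n[V_ov V_DS − ½ V_DS²] and I_D = (V_DD − V_DS)/R_D. Equating: 3.21 V_DS² − 13.95 V_DS + 5.17 = 0, giving V_DS = 0.409 V (the root below V_ov).
I_D = (5.17 − 0.409) / 0.863 = 5.52 mA.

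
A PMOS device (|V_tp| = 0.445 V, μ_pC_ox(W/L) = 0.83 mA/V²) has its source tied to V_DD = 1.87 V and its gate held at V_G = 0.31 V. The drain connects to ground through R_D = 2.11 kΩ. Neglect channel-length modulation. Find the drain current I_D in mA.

V_SG = V_DD − V_G = 1.87 − 0.31 = 1.56 V, so V_ov = 1.56 − 0.445 = 1.11 V.
Assume saturation: I_D = ½ k_p V_ov² = 0.5 × 0.83 × 1.11² = 0.516 mA, giving V_SD = V_DD − I_D R_D = 1.87 − 0.516 × 2.11 = 0.781 V.
But 0.781 V < V_ov = 1.11 V, so the device is actually in triode.
In triode I_D = k_p[V_ov V_SD − ½ V_SD²] and I_D = (V_DD − V_SD)/R_D. Equating: 0.876 V_SD² − 2.953 V_SD + 1.87 = 0, giving V_SD = 0.845 V (the root below V_ov).
I_D = (1.87 − 0.845) / 2.11 = 0.486 mA.

I_D = 0.486 mA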